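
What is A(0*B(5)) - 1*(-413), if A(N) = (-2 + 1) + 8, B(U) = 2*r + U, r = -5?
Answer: 420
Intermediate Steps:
B(U) = -10 + U (B(U) = 2*(-5) + U = -10 + U)
A(N) = 7 (A(N) = -1 + 8 = 7)
A(0*B(5)) - 1*(-413) = 7 - 1*(-413) = 7 + 413 = 420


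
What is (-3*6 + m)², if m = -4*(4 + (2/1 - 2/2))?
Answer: 1444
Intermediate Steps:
m = -20 (m = -4*(4 + (2*1 - 2*½)) = -4*(4 + (2 - 1)) = -4*(4 + 1) = -4*5 = -20)
(-3*6 + m)² = (-3*6 - 20)² = (-18 - 20)² = (-38)² = 1444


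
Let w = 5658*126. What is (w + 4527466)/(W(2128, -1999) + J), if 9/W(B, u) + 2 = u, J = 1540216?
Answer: 3495329458/1027324069 ≈ 3.4024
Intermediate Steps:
W(B, u) = 9/(-2 + u)
w = 712908
(w + 4527466)/(W(2128, -1999) + J) = (712908 + 4527466)/(9/(-2 - 1999) + 1540216) = 5240374/(9/(-2001) + 1540216) = 5240374/(9*(-1/2001) + 1540216) = 5240374/(-3/667 + 1540216) = 5240374/(1027324069/667) = 5240374*(667/1027324069) = 3495329458/1027324069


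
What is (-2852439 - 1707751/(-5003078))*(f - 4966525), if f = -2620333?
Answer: 54135923213829044639/2501539 ≈ 2.1641e+13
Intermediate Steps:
(-2852439 - 1707751/(-5003078))*(f - 4966525) = (-2852439 - 1707751/(-5003078))*(-2620333 - 4966525) = (-2852439 - 1707751*(-1/5003078))*(-7586858) = (-2852439 + 1707751/5003078)*(-7586858) = -14270973099491/5003078*(-7586858) = 54135923213829044639/2501539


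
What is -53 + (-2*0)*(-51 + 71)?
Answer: -53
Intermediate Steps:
-53 + (-2*0)*(-51 + 71) = -53 + 0*20 = -53 + 0 = -53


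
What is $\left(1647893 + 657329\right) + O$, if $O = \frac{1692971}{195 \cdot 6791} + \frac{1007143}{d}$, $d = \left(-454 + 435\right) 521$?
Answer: $\frac{30217149579091504}{13108701255} \approx 2.3051 \cdot 10^{6}$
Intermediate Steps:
$d = -9899$ ($d = \left(-19\right) 521 = -9899$)
$O = - \frac{1316945362106}{13108701255}$ ($O = \frac{1692971}{195 \cdot 6791} + \frac{1007143}{-9899} = \frac{1692971}{1324245} + 1007143 \left(- \frac{1}{9899}\right) = 1692971 \cdot \frac{1}{1324245} - \frac{1007143}{9899} = \frac{1692971}{1324245} - \frac{1007143}{9899} = - \frac{1316945362106}{13108701255} \approx -100.46$)
$\left(1647893 + 657329\right) + O = \left(1647893 + 657329\right) - \frac{1316945362106}{13108701255} = 2305222 - \frac{1316945362106}{13108701255} = \frac{30217149579091504}{13108701255}$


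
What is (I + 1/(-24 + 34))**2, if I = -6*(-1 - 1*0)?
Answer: 3721/100 ≈ 37.210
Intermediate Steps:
I = 6 (I = -6*(-1 + 0) = -6*(-1) = 6)
(I + 1/(-24 + 34))**2 = (6 + 1/(-24 + 34))**2 = (6 + 1/10)**2 = (61/10)**2 = 3721/100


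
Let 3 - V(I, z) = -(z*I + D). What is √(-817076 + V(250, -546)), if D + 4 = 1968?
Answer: I*√951609 ≈ 975.5*I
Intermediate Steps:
D = 1964 (D = -4 + 1968 = 1964)
V(I, z) = 1967 + I*z (V(I, z) = 3 - (-1)*(z*I + 1964) = 3 - (-1)*(I*z + 1964) = 3 - (-1)*(1964 + I*z) = 3 - (-1964 - I*z) = 3 + (1964 + I*z) = 1967 + I*z)
√(-817076 + V(250, -546)) = √(-817076 + (1967 + 250*(-546))) = √(-817076 + (1967 - 136500)) = √(-817076 - 134533) = √(-951609) = I*√951609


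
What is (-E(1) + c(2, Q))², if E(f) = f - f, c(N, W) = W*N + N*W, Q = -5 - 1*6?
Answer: 1936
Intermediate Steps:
Q = -11 (Q = -5 - 6 = -11)
c(N, W) = 2*N*W (c(N, W) = N*W + N*W = 2*N*W)
E(f) = 0
(-E(1) + c(2, Q))² = (-1*0 + 2*2*(-11))² = (0 - 44)² = (-44)² = 1936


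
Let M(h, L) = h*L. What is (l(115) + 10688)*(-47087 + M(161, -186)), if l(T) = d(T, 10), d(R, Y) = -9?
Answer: -822635407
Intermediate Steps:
M(h, L) = L*h
l(T) = -9
(l(115) + 10688)*(-47087 + M(161, -186)) = (-9 + 10688)*(-47087 - 186*161) = 10679*(-47087 - 29946) = 10679*(-77033) = -822635407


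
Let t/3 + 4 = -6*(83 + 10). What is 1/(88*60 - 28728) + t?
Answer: -39533329/23448 ≈ -1686.0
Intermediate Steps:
t = -1686 (t = -12 + 3*(-6*(83 + 10)) = -12 + 3*(-6*93) = -12 + 3*(-558) = -12 - 1674 = -1686)
1/(88*60 - 28728) + t = 1/(88*60 - 28728) - 1686 = 1/(5280 - 28728) - 1686 = 1/(-23448) - 1686 = -1/23448 - 1686 = -39533329/23448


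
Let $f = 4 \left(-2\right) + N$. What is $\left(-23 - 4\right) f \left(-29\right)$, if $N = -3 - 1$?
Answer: $-9396$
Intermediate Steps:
$N = -4$
$f = -12$ ($f = 4 \left(-2\right) - 4 = -8 - 4 = -12$)
$\left(-23 - 4\right) f \left(-29\right) = \left(-23 - 4\right) \left(-12\right) \left(-29\right) = \left(-27\right) \left(-12\right) \left(-29\right) = 324 \left(-29\right) = -9396$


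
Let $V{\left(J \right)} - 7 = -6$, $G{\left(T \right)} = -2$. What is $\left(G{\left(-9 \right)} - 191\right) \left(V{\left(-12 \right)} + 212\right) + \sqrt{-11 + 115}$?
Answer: $-41109 + 2 \sqrt{26} \approx -41099.0$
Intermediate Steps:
$V{\left(J \right)} = 1$ ($V{\left(J \right)} = 7 - 6 = 1$)
$\left(G{\left(-9 \right)} - 191\right) \left(V{\left(-12 \right)} + 212\right) + \sqrt{-11 + 115} = \left(-2 - 191\right) \left(1 + 212\right) + \sqrt{-11 + 115} = \left(-193\right) 213 + \sqrt{104} = -41109 + 2 \sqrt{26}$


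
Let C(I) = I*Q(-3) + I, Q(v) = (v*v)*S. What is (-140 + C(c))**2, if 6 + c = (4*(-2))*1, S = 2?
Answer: 164836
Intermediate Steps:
Q(v) = 2*v**2 (Q(v) = (v*v)*2 = v**2*2 = 2*v**2)
c = -14 (c = -6 + (4*(-2))*1 = -6 - 8*1 = -6 - 8 = -14)
C(I) = 19*I (C(I) = I*(2*(-3)**2) + I = I*(2*9) + I = I*18 + I = 18*I + I = 19*I)
(-140 + C(c))**2 = (-140 + 19*(-14))**2 = (-140 - 266)**2 = (-406)**2 = 164836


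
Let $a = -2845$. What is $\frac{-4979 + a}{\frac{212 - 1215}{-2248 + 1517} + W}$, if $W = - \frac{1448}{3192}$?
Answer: $- \frac{67118184}{7879} \approx -8518.6$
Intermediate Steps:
$W = - \frac{181}{399}$ ($W = \left(-1448\right) \frac{1}{3192} = - \frac{181}{399} \approx -0.45363$)
$\frac{-4979 + a}{\frac{212 - 1215}{-2248 + 1517} + W} = \frac{-4979 - 2845}{\frac{212 - 1215}{-2248 + 1517} - \frac{181}{399}} = - \frac{7824}{- \frac{1003}{-731} - \frac{181}{399}} = - \frac{7824}{\left(-1003\right) \left(- \frac{1}{731}\right) - \frac{181}{399}} = - \frac{7824}{\frac{59}{43} - \frac{181}{399}} = - \frac{7824}{\frac{15758}{17157}} = \left(-7824\right) \frac{17157}{15758} = - \frac{67118184}{7879}$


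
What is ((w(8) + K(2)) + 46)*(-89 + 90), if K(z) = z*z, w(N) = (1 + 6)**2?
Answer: 99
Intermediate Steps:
w(N) = 49 (w(N) = 7**2 = 49)
K(z) = z**2
((w(8) + K(2)) + 46)*(-89 + 90) = ((49 + 2**2) + 46)*(-89 + 90) = ((49 + 4) + 46)*1 = (53 + 46)*1 = 99*1 = 99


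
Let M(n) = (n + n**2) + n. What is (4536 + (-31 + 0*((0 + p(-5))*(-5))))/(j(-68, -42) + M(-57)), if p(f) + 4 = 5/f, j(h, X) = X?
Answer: 4505/3093 ≈ 1.4565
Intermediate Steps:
p(f) = -4 + 5/f
M(n) = n**2 + 2*n
(4536 + (-31 + 0*((0 + p(-5))*(-5))))/(j(-68, -42) + M(-57)) = (4536 + (-31 + 0*((0 + (-4 + 5/(-5)))*(-5))))/(-42 - 57*(2 - 57)) = (4536 + (-31 + 0*((0 + (-4 + 5*(-1/5)))*(-5))))/(-42 - 57*(-55)) = (4536 + (-31 + 0*((0 + (-4 - 1))*(-5))))/(-42 + 3135) = (4536 + (-31 + 0*((0 - 5)*(-5))))/3093 = (4536 + (-31 + 0*(-5*(-5))))*(1/3093) = (4536 + (-31 + 0*25))*(1/3093) = (4536 + (-31 + 0))*(1/3093) = (4536 - 31)*(1/3093) = 4505*(1/3093) = 4505/3093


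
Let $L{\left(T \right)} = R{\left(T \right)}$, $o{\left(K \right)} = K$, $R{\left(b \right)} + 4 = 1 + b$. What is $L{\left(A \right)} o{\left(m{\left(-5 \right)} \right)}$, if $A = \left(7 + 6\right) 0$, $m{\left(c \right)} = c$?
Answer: $15$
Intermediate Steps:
$R{\left(b \right)} = -3 + b$ ($R{\left(b \right)} = -4 + \left(1 + b\right) = -3 + b$)
$A = 0$ ($A = 13 \cdot 0 = 0$)
$L{\left(T \right)} = -3 + T$
$L{\left(A \right)} o{\left(m{\left(-5 \right)} \right)} = \left(-3 + 0\right) \left(-5\right) = \left(-3\right) \left(-5\right) = 15$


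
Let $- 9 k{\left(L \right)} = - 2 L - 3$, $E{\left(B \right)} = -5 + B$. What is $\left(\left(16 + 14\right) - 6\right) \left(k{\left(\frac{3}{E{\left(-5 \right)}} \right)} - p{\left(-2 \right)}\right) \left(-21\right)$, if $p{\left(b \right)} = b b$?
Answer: $\frac{9408}{5} \approx 1881.6$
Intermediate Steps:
$k{\left(L \right)} = \frac{1}{3} + \frac{2 L}{9}$ ($k{\left(L \right)} = - \frac{- 2 L - 3}{9} = - \frac{-3 - 2 L}{9} = \frac{1}{3} + \frac{2 L}{9}$)
$p{\left(b \right)} = b^{2}$
$\left(\left(16 + 14\right) - 6\right) \left(k{\left(\frac{3}{E{\left(-5 \right)}} \right)} - p{\left(-2 \right)}\right) \left(-21\right) = \left(\left(16 + 14\right) - 6\right) \left(\left(\frac{1}{3} + \frac{2 \frac{3}{-5 - 5}}{9}\right) - \left(-2\right)^{2}\right) \left(-21\right) = \left(30 - 6\right) \left(\left(\frac{1}{3} + \frac{2 \frac{3}{-10}}{9}\right) - 4\right) \left(-21\right) = 24 \left(\left(\frac{1}{3} + \frac{2 \cdot 3 \left(- \frac{1}{10}\right)}{9}\right) - 4\right) \left(-21\right) = 24 \left(\left(\frac{1}{3} + \frac{2}{9} \left(- \frac{3}{10}\right)\right) - 4\right) \left(-21\right) = 24 \left(\left(\frac{1}{3} - \frac{1}{15}\right) - 4\right) \left(-21\right) = 24 \left(\frac{4}{15} - 4\right) \left(-21\right) = 24 \left(- \frac{56}{15}\right) \left(-21\right) = \left(- \frac{448}{5}\right) \left(-21\right) = \frac{9408}{5}$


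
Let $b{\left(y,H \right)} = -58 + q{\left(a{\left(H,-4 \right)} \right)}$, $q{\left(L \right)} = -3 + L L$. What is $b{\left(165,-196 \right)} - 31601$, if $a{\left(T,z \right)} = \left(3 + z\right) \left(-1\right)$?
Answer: $-31661$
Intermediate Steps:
$a{\left(T,z \right)} = -3 - z$
$q{\left(L \right)} = -3 + L^{2}$
$b{\left(y,H \right)} = -60$ ($b{\left(y,H \right)} = -58 - \left(3 - \left(-3 - -4\right)^{2}\right) = -58 - \left(3 - \left(-3 + 4\right)^{2}\right) = -58 - \left(3 - 1^{2}\right) = -58 + \left(-3 + 1\right) = -58 - 2 = -60$)
$b{\left(165,-196 \right)} - 31601 = -60 - 31601 = -31661$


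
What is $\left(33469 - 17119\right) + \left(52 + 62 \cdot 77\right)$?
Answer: $21176$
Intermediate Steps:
$\left(33469 - 17119\right) + \left(52 + 62 \cdot 77\right) = 16350 + \left(52 + 4774\right) = 16350 + 4826 = 21176$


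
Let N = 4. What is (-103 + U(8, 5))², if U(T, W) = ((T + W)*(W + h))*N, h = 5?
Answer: 173889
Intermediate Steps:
U(T, W) = 4*(5 + W)*(T + W) (U(T, W) = ((T + W)*(W + 5))*4 = ((T + W)*(5 + W))*4 = ((5 + W)*(T + W))*4 = 4*(5 + W)*(T + W))
(-103 + U(8, 5))² = (-103 + (4*5² + 20*8 + 20*5 + 4*8*5))² = (-103 + (4*25 + 160 + 100 + 160))² = (-103 + (100 + 160 + 100 + 160))² = (-103 + 520)² = 417² = 173889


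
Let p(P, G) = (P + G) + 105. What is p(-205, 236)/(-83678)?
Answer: -68/41839 ≈ -0.0016253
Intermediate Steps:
p(P, G) = 105 + G + P (p(P, G) = (G + P) + 105 = 105 + G + P)
p(-205, 236)/(-83678) = (105 + 236 - 205)/(-83678) = 136*(-1/83678) = -68/41839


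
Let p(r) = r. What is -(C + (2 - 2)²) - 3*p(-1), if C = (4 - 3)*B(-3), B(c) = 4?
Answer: -1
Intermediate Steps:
C = 4 (C = (4 - 3)*4 = 1*4 = 4)
-(C + (2 - 2)²) - 3*p(-1) = -(4 + (2 - 2)²) - 3*(-1) = -(4 + 0²) + 3 = -(4 + 0) + 3 = -1*4 + 3 = -4 + 3 = -1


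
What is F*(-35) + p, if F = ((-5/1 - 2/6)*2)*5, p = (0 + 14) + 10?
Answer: 5672/3 ≈ 1890.7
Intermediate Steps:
p = 24 (p = 14 + 10 = 24)
F = -160/3 (F = ((-5*1 - 2*1/6)*2)*5 = ((-5 - 1/3)*2)*5 = -16/3*2*5 = -32/3*5 = -160/3 ≈ -53.333)
F*(-35) + p = -160/3*(-35) + 24 = 5600/3 + 24 = 5672/3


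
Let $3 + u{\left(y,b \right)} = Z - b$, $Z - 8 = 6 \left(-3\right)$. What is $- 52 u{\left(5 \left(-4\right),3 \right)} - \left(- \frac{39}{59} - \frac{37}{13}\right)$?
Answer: $\frac{640834}{767} \approx 835.51$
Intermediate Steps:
$Z = -10$ ($Z = 8 + 6 \left(-3\right) = 8 - 18 = -10$)
$u{\left(y,b \right)} = -13 - b$ ($u{\left(y,b \right)} = -3 - \left(10 + b\right) = -13 - b$)
$- 52 u{\left(5 \left(-4\right),3 \right)} - \left(- \frac{39}{59} - \frac{37}{13}\right) = - 52 \left(-13 - 3\right) - \left(- \frac{39}{59} - \frac{37}{13}\right) = - 52 \left(-13 - 3\right) - - \frac{2690}{767} = \left(-52\right) \left(-16\right) + \left(\frac{37}{13} + \frac{39}{59}\right) = 832 + \frac{2690}{767} = \frac{640834}{767}$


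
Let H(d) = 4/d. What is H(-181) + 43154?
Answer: 7810870/181 ≈ 43154.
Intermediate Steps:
H(-181) + 43154 = 4/(-181) + 43154 = 4*(-1/181) + 43154 = -4/181 + 43154 = 7810870/181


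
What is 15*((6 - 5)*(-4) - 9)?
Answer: -195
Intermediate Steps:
15*((6 - 5)*(-4) - 9) = 15*(1*(-4) - 9) = 15*(-4 - 9) = 15*(-13) = -195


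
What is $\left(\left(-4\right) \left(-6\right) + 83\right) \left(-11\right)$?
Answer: $-1177$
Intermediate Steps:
$\left(\left(-4\right) \left(-6\right) + 83\right) \left(-11\right) = \left(24 + 83\right) \left(-11\right) = 107 \left(-11\right) = -1177$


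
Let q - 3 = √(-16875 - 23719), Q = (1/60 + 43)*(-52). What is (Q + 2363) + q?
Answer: 1937/15 + I*√40594 ≈ 129.13 + 201.48*I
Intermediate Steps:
Q = -33553/15 (Q = (1/60 + 43)*(-52) = (2581/60)*(-52) = -33553/15 ≈ -2236.9)
q = 3 + I*√40594 (q = 3 + √(-16875 - 23719) = 3 + √(-40594) = 3 + I*√40594 ≈ 3.0 + 201.48*I)
(Q + 2363) + q = (-33553/15 + 2363) + (3 + I*√40594) = 1892/15 + (3 + I*√40594) = 1937/15 + I*√40594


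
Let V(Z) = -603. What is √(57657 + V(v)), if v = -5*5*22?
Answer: √57054 ≈ 238.86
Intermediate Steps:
v = -550 (v = -25*22 = -550)
√(57657 + V(v)) = √(57657 - 603) = √57054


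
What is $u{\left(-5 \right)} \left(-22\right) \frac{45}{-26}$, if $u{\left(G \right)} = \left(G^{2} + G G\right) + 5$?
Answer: $\frac{27225}{13} \approx 2094.2$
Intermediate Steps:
$u{\left(G \right)} = 5 + 2 G^{2}$ ($u{\left(G \right)} = \left(G^{2} + G^{2}\right) + 5 = 2 G^{2} + 5 = 5 + 2 G^{2}$)
$u{\left(-5 \right)} \left(-22\right) \frac{45}{-26} = \left(5 + 2 \left(-5\right)^{2}\right) \left(-22\right) \frac{45}{-26} = \left(5 + 2 \cdot 25\right) \left(-22\right) 45 \left(- \frac{1}{26}\right) = \left(5 + 50\right) \left(-22\right) \left(- \frac{45}{26}\right) = 55 \left(-22\right) \left(- \frac{45}{26}\right) = \left(-1210\right) \left(- \frac{45}{26}\right) = \frac{27225}{13}$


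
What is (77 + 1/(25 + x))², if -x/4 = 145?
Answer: 1826194756/308025 ≈ 5928.7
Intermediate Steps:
x = -580 (x = -4*145 = -580)
(77 + 1/(25 + x))² = (77 + 1/(25 - 580))² = (77 + 1/(-555))² = (77 - 1/555)² = (42734/555)² = 1826194756/308025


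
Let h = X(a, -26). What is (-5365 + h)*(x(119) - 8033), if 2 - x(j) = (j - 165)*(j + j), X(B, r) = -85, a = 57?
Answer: -15897650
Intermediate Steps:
x(j) = 2 - 2*j*(-165 + j) (x(j) = 2 - (j - 165)*(j + j) = 2 - (-165 + j)*2*j = 2 - 2*j*(-165 + j))
h = -85
(-5365 + h)*(x(119) - 8033) = (-5365 - 85)*((2 - 2*119² + 330*119) - 8033) = -5450*((2 - 2*14161 + 39270) - 8033) = -5450*((2 - 28322 + 39270) - 8033) = -5450*(10950 - 8033) = -5450*2917 = -15897650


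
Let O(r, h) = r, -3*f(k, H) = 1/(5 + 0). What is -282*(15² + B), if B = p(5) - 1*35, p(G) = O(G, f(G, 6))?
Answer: -54990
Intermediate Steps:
f(k, H) = -1/15 (f(k, H) = -1/(3*(5 + 0)) = -⅓/5 = -⅓*⅕ = -1/15)
p(G) = G
B = -30 (B = 5 - 1*35 = 5 - 35 = -30)
-282*(15² + B) = -282*(15² - 30) = -282*(225 - 30) = -282*195 = -54990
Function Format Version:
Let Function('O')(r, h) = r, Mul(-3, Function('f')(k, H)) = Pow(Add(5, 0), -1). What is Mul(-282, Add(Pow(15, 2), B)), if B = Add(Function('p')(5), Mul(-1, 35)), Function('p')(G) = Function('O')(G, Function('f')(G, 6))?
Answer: -54990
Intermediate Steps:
Function('f')(k, H) = Rational(-1, 15) (Function('f')(k, H) = Mul(Rational(-1, 3), Pow(Add(5, 0), -1)) = Mul(Rational(-1, 3), Pow(5, -1)) = Mul(Rational(-1, 3), Rational(1, 5)) = Rational(-1, 15))
Function('p')(G) = G
B = -30 (B = Add(5, Mul(-1, 35)) = Add(5, -35) = -30)
Mul(-282, Add(Pow(15, 2), B)) = Mul(-282, Add(Pow(15, 2), -30)) = Mul(-282, Add(225, -30)) = Mul(-282, 195) = -54990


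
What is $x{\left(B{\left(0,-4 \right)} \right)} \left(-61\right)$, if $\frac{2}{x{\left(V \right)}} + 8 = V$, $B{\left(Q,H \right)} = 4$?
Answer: $\frac{61}{2} \approx 30.5$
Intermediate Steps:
$x{\left(V \right)} = \frac{2}{-8 + V}$
$x{\left(B{\left(0,-4 \right)} \right)} \left(-61\right) = \frac{2}{-8 + 4} \left(-61\right) = \frac{2}{-4} \left(-61\right) = 2 \left(- \frac{1}{4}\right) \left(-61\right) = \left(- \frac{1}{2}\right) \left(-61\right) = \frac{61}{2}$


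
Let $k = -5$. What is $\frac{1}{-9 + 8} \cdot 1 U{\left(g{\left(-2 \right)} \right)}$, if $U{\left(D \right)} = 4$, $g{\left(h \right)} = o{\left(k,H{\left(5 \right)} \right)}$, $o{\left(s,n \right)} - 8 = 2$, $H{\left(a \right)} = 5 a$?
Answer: $-4$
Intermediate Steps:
$o{\left(s,n \right)} = 10$ ($o{\left(s,n \right)} = 8 + 2 = 10$)
$g{\left(h \right)} = 10$
$\frac{1}{-9 + 8} \cdot 1 U{\left(g{\left(-2 \right)} \right)} = \frac{1}{-9 + 8} \cdot 1 \cdot 4 = \frac{1}{-1} \cdot 1 \cdot 4 = \left(-1\right) 1 \cdot 4 = \left(-1\right) 4 = -4$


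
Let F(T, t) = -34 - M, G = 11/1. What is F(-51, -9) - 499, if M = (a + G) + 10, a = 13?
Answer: -567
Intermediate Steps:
G = 11 (G = 11*1 = 11)
M = 34 (M = (13 + 11) + 10 = 24 + 10 = 34)
F(T, t) = -68 (F(T, t) = -34 - 1*34 = -34 - 34 = -68)
F(-51, -9) - 499 = -68 - 499 = -567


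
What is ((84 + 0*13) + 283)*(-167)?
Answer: -61289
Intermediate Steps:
((84 + 0*13) + 283)*(-167) = ((84 + 0) + 283)*(-167) = (84 + 283)*(-167) = 367*(-167) = -61289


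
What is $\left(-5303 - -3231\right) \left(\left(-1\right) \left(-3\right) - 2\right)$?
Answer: $-2072$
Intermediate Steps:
$\left(-5303 - -3231\right) \left(\left(-1\right) \left(-3\right) - 2\right) = \left(-5303 + 3231\right) \left(3 - 2\right) = \left(-2072\right) 1 = -2072$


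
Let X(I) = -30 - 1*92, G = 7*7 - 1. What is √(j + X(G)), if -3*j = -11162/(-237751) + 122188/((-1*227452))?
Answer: I*√200412339007639485523413/40557705339 ≈ 11.038*I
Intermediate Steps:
G = 48 (G = 49 - 1 = 48)
X(I) = -122 (X(I) = -30 - 92 = -122)
j = 6627874991/40557705339 (j = -(-11162/(-237751) + 122188/((-1*227452)))/3 = -(-11162*(-1/237751) + 122188/(-227452))/3 = -(11162/237751 + 122188*(-1/227452))/3 = -(11162/237751 - 30547/56863)/3 = -⅓*(-6627874991/13519235113) = 6627874991/40557705339 ≈ 0.16342)
√(j + X(G)) = √(6627874991/40557705339 - 122) = √(-4941412176367/40557705339) = I*√200412339007639485523413/40557705339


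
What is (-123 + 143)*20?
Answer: 400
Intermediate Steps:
(-123 + 143)*20 = 20*20 = 400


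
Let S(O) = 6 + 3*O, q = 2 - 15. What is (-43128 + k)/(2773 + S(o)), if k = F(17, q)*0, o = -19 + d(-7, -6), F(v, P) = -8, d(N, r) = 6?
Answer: -10782/685 ≈ -15.740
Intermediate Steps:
q = -13
o = -13 (o = -19 + 6 = -13)
k = 0 (k = -8*0 = 0)
(-43128 + k)/(2773 + S(o)) = (-43128 + 0)/(2773 + (6 + 3*(-13))) = -43128/(2773 + (6 - 39)) = -43128/(2773 - 33) = -43128/2740 = -43128*1/2740 = -10782/685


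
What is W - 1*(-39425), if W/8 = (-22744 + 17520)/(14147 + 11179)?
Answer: 499217879/12663 ≈ 39423.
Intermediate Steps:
W = -20896/12663 (W = 8*((-22744 + 17520)/(14147 + 11179)) = 8*(-5224/25326) = 8*(-5224*1/25326) = 8*(-2612/12663) = -20896/12663 ≈ -1.6502)
W - 1*(-39425) = -20896/12663 - 1*(-39425) = -20896/12663 + 39425 = 499217879/12663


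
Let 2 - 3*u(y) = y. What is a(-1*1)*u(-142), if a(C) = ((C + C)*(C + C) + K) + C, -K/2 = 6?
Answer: -432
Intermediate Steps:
K = -12 (K = -2*6 = -12)
u(y) = 2/3 - y/3
a(C) = -12 + C + 4*C**2 (a(C) = ((C + C)*(C + C) - 12) + C = ((2*C)*(2*C) - 12) + C = (4*C**2 - 12) + C = (-12 + 4*C**2) + C = -12 + C + 4*C**2)
a(-1*1)*u(-142) = (-12 - 1*1 + 4*(-1*1)**2)*(2/3 - 1/3*(-142)) = (-12 - 1 + 4*(-1)**2)*(2/3 + 142/3) = (-12 - 1 + 4*1)*48 = (-12 - 1 + 4)*48 = -9*48 = -432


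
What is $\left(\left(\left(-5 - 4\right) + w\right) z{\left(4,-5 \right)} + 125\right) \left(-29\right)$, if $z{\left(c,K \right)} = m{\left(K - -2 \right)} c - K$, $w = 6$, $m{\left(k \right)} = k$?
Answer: $-4234$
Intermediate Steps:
$z{\left(c,K \right)} = - K + c \left(2 + K\right)$ ($z{\left(c,K \right)} = \left(K - -2\right) c - K = \left(K + 2\right) c - K = \left(2 + K\right) c - K = c \left(2 + K\right) - K = - K + c \left(2 + K\right)$)
$\left(\left(\left(-5 - 4\right) + w\right) z{\left(4,-5 \right)} + 125\right) \left(-29\right) = \left(\left(\left(-5 - 4\right) + 6\right) \left(\left(-1\right) \left(-5\right) + 4 \left(2 - 5\right)\right) + 125\right) \left(-29\right) = \left(\left(\left(-5 - 4\right) + 6\right) \left(5 + 4 \left(-3\right)\right) + 125\right) \left(-29\right) = \left(\left(-9 + 6\right) \left(5 - 12\right) + 125\right) \left(-29\right) = \left(\left(-3\right) \left(-7\right) + 125\right) \left(-29\right) = \left(21 + 125\right) \left(-29\right) = 146 \left(-29\right) = -4234$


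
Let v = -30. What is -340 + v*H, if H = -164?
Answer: 4580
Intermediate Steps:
-340 + v*H = -340 - 30*(-164) = -340 + 4920 = 4580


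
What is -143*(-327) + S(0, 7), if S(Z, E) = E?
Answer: 46768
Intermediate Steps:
-143*(-327) + S(0, 7) = -143*(-327) + 7 = 46761 + 7 = 46768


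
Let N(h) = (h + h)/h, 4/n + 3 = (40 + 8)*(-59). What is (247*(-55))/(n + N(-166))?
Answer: -38513475/5666 ≈ -6797.3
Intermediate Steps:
n = -4/2835 (n = 4/(-3 + (40 + 8)*(-59)) = 4/(-3 + 48*(-59)) = 4/(-3 - 2832) = 4/(-2835) = 4*(-1/2835) = -4/2835 ≈ -0.0014109)
N(h) = 2 (N(h) = (2*h)/h = 2)
(247*(-55))/(n + N(-166)) = (247*(-55))/(-4/2835 + 2) = -13585/5666/2835 = -13585*2835/5666 = -38513475/5666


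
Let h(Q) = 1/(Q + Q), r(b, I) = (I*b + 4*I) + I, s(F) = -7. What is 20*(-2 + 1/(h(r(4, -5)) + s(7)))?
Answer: -27040/631 ≈ -42.853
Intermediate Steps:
r(b, I) = 5*I + I*b (r(b, I) = (4*I + I*b) + I = 5*I + I*b)
h(Q) = 1/(2*Q)
20*(-2 + 1/(h(r(4, -5)) + s(7))) = 20*(-2 + 1/(1/(2*((-5*(5 + 4)))) - 7)) = 20*(-2 + 1/(1/(2*((-5*9))) - 7)) = 20*(-2 + 1/((½)/(-45) - 7)) = 20*(-2 + 1/((½)*(-1/45) - 7)) = 20*(-2 + 1/(-1/90 - 7)) = 20*(-2 + 1/(-631/90)) = 20*(-2 - 90/631) = 20*(-1352/631) = -27040/631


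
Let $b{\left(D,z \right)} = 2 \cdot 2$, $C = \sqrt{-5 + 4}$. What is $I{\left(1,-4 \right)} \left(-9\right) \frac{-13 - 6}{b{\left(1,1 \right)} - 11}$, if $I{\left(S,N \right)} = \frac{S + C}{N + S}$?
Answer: $\frac{57}{7} + \frac{57 i}{7} \approx 8.1429 + 8.1429 i$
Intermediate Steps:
$C = i$ ($C = \sqrt{-1} = i \approx 1.0 i$)
$I{\left(S,N \right)} = \frac{i + S}{N + S}$ ($I{\left(S,N \right)} = \frac{S + i}{N + S} = \frac{i + S}{N + S}$)
$b{\left(D,z \right)} = 4$
$I{\left(1,-4 \right)} \left(-9\right) \frac{-13 - 6}{b{\left(1,1 \right)} - 11} = \frac{i + 1}{-4 + 1} \left(-9\right) \frac{-13 - 6}{4 - 11} = \frac{1 + i}{-3} \left(-9\right) \left(- \frac{19}{-7}\right) = - \frac{1 + i}{3} \left(-9\right) \left(\left(-19\right) \left(- \frac{1}{7}\right)\right) = \left(- \frac{1}{3} - \frac{i}{3}\right) \left(-9\right) \frac{19}{7} = \left(3 + 3 i\right) \frac{19}{7} = \frac{57}{7} + \frac{57 i}{7}$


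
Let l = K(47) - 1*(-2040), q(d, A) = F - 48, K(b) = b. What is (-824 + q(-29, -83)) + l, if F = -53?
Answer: 1162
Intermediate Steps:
q(d, A) = -101 (q(d, A) = -53 - 48 = -101)
l = 2087 (l = 47 - 1*(-2040) = 47 + 2040 = 2087)
(-824 + q(-29, -83)) + l = (-824 - 101) + 2087 = -925 + 2087 = 1162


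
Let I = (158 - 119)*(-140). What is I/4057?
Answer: -5460/4057 ≈ -1.3458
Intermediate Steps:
I = -5460 (I = 39*(-140) = -5460)
I/4057 = -5460/4057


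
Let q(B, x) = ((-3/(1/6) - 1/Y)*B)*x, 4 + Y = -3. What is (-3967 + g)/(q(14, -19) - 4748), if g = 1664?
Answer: -2303/2 ≈ -1151.5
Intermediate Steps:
Y = -7 (Y = -4 - 3 = -7)
q(B, x) = -125*B*x/7 (q(B, x) = ((-3/(1/6) - 1/(-7))*B)*x = ((-3/⅙ - 1*(-⅐))*B)*x = ((-3*6 + ⅐)*B)*x = ((-18 + ⅐)*B)*x = (-125*B/7)*x = -125*B*x/7)
(-3967 + g)/(q(14, -19) - 4748) = (-3967 + 1664)/(-125/7*14*(-19) - 4748) = -2303/(4750 - 4748) = -2303/2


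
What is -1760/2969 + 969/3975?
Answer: -1373013/3933925 ≈ -0.34902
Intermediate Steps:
-1760/2969 + 969/3975 = -1760*1/2969 + 969*(1/3975) = -1760/2969 + 323/1325 = -1373013/3933925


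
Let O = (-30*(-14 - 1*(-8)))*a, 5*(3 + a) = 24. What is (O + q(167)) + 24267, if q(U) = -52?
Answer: 24539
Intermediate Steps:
a = 9/5 (a = -3 + (⅕)*24 = -3 + 24/5 = 9/5 ≈ 1.8000)
O = 324 (O = -30*(-14 - 1*(-8))*(9/5) = -30*(-14 + 8)*(9/5) = -30*(-6)*(9/5) = 180*(9/5) = 324)
(O + q(167)) + 24267 = (324 - 52) + 24267 = 272 + 24267 = 24539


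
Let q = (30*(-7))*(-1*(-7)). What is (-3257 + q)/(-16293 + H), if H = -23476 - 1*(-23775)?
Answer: 4727/15994 ≈ 0.29555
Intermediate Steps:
H = 299 (H = -23476 + 23775 = 299)
q = -1470 (q = -210*7 = -1470)
(-3257 + q)/(-16293 + H) = (-3257 - 1470)/(-16293 + 299) = -4727/(-15994) = -4727*(-1/15994) = 4727/15994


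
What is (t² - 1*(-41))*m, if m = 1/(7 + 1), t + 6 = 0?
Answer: 77/8 ≈ 9.6250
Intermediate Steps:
t = -6 (t = -6 + 0 = -6)
m = ⅛ (m = 1/8 = ⅛ ≈ 0.12500)
(t² - 1*(-41))*m = ((-6)² - 1*(-41))*(⅛) = (36 + 41)*(⅛) = 77*(⅛) = 77/8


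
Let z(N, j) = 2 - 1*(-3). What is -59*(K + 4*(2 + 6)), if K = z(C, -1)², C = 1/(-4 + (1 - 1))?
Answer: -3363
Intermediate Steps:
C = -¼ (C = 1/(-4 + 0) = 1/(-4) = -¼ ≈ -0.25000)
z(N, j) = 5 (z(N, j) = 2 + 3 = 5)
K = 25 (K = 5² = 25)
-59*(K + 4*(2 + 6)) = -59*(25 + 4*(2 + 6)) = -59*(25 + 4*8) = -59*(25 + 32) = -59*57 = -3363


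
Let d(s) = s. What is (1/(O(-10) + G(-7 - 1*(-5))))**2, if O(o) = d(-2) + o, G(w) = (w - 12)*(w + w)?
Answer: 1/1936 ≈ 0.00051653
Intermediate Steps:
G(w) = 2*w*(-12 + w) (G(w) = (-12 + w)*(2*w) = 2*w*(-12 + w))
O(o) = -2 + o
(1/(O(-10) + G(-7 - 1*(-5))))**2 = (1/((-2 - 10) + 2*(-7 - 1*(-5))*(-12 + (-7 - 1*(-5)))))**2 = (1/(-12 + 2*(-7 + 5)*(-12 + (-7 + 5))))**2 = (1/(-12 + 2*(-2)*(-12 - 2)))**2 = (1/(-12 + 2*(-2)*(-14)))**2 = (1/(-12 + 56))**2 = (1/44)**2 = 1/1936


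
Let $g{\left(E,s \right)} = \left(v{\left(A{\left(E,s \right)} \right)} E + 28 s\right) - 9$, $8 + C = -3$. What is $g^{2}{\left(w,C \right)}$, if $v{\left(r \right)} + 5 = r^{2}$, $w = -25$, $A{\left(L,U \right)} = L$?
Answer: $250177489$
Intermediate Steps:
$C = -11$ ($C = -8 - 3 = -11$)
$v{\left(r \right)} = -5 + r^{2}$
$g{\left(E,s \right)} = -9 + 28 s + E \left(-5 + E^{2}\right)$ ($g{\left(E,s \right)} = \left(\left(-5 + E^{2}\right) E + 28 s\right) - 9 = \left(E \left(-5 + E^{2}\right) + 28 s\right) - 9 = \left(28 s + E \left(-5 + E^{2}\right)\right) - 9 = -9 + 28 s + E \left(-5 + E^{2}\right)$)
$g^{2}{\left(w,C \right)} = \left(-9 + 28 \left(-11\right) - 25 \left(-5 + \left(-25\right)^{2}\right)\right)^{2} = \left(-9 - 308 - 25 \left(-5 + 625\right)\right)^{2} = \left(-9 - 308 - 15500\right)^{2} = \left(-15817\right)^{2} = 250177489$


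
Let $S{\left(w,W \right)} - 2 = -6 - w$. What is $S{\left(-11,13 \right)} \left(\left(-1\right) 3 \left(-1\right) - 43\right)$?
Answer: $-280$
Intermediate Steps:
$S{\left(w,W \right)} = -4 - w$ ($S{\left(w,W \right)} = 2 - \left(6 + w\right) = -4 - w$)
$S{\left(-11,13 \right)} \left(\left(-1\right) 3 \left(-1\right) - 43\right) = \left(-4 - -11\right) \left(\left(-1\right) 3 \left(-1\right) - 43\right) = \left(-4 + 11\right) \left(\left(-3\right) \left(-1\right) - 43\right) = 7 \left(3 - 43\right) = 7 \left(-40\right) = -280$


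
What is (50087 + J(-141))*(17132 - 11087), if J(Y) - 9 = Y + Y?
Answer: 301125630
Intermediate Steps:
J(Y) = 9 + 2*Y (J(Y) = 9 + (Y + Y) = 9 + 2*Y)
(50087 + J(-141))*(17132 - 11087) = (50087 + (9 + 2*(-141)))*(17132 - 11087) = (50087 + (9 - 282))*6045 = (50087 - 273)*6045 = 49814*6045 = 301125630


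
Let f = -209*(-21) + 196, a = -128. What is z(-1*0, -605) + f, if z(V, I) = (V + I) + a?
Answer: 3852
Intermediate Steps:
z(V, I) = -128 + I + V (z(V, I) = (V + I) - 128 = (I + V) - 128 = -128 + I + V)
f = 4585 (f = 4389 + 196 = 4585)
z(-1*0, -605) + f = (-128 - 605 - 1*0) + 4585 = (-128 - 605 + 0) + 4585 = -733 + 4585 = 3852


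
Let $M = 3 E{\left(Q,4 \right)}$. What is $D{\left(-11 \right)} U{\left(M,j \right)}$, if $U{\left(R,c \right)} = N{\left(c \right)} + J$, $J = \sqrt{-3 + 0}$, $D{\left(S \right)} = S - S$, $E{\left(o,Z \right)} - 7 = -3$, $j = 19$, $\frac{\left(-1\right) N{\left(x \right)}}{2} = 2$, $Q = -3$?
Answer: $0$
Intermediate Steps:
$N{\left(x \right)} = -4$ ($N{\left(x \right)} = \left(-2\right) 2 = -4$)
$E{\left(o,Z \right)} = 4$ ($E{\left(o,Z \right)} = 7 - 3 = 4$)
$D{\left(S \right)} = 0$
$J = i \sqrt{3}$ ($J = \sqrt{-3} = i \sqrt{3} \approx 1.732 i$)
$M = 12$ ($M = 3 \cdot 4 = 12$)
$U{\left(R,c \right)} = -4 + i \sqrt{3}$
$D{\left(-11 \right)} U{\left(M,j \right)} = 0 \left(-4 + i \sqrt{3}\right) = 0$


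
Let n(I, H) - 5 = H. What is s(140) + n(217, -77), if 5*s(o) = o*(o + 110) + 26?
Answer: 34666/5 ≈ 6933.2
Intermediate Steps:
n(I, H) = 5 + H
s(o) = 26/5 + o*(110 + o)/5 (s(o) = (o*(o + 110) + 26)/5 = (o*(110 + o) + 26)/5 = (26 + o*(110 + o))/5 = 26/5 + o*(110 + o)/5)
s(140) + n(217, -77) = (26/5 + 22*140 + (⅕)*140²) + (5 - 77) = (26/5 + 3080 + (⅕)*19600) - 72 = (26/5 + 3080 + 3920) - 72 = 35026/5 - 72 = 34666/5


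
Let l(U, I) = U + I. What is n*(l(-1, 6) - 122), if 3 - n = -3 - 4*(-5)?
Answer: 1638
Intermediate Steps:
l(U, I) = I + U
n = -14 (n = 3 - (-3 - 4*(-5)) = 3 - (-3 + 20) = 3 - 1*17 = 3 - 17 = -14)
n*(l(-1, 6) - 122) = -14*((6 - 1) - 122) = -14*(5 - 122) = -14*(-117) = 1638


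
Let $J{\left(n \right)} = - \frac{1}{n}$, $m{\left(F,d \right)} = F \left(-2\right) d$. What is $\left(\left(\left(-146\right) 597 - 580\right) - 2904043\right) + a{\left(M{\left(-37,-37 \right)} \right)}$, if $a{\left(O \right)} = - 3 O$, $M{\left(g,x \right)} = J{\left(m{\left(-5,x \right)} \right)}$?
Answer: $- \frac{1106960453}{370} \approx -2.9918 \cdot 10^{6}$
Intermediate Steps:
$m{\left(F,d \right)} = - 2 F d$
$M{\left(g,x \right)} = - \frac{1}{10 x}$ ($M{\left(g,x \right)} = - \frac{1}{\left(-2\right) \left(-5\right) x} = - \frac{1}{10 x}$)
$\left(\left(\left(-146\right) 597 - 580\right) - 2904043\right) + a{\left(M{\left(-37,-37 \right)} \right)} = \left(\left(\left(-146\right) 597 - 580\right) - 2904043\right) - 3 \left(- \frac{1}{10 \left(-37\right)}\right) = \left(\left(-87162 - 580\right) - 2904043\right) - 3 \left(\left(- \frac{1}{10}\right) \left(- \frac{1}{37}\right)\right) = \left(-87742 - 2904043\right) - \frac{3}{370} = -2991785 - \frac{3}{370} = - \frac{1106960453}{370}$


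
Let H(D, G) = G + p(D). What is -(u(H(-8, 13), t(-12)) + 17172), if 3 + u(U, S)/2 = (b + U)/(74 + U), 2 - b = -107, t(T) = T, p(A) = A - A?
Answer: -1493686/87 ≈ -17169.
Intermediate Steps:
p(A) = 0
b = 109 (b = 2 - 1*(-107) = 2 + 107 = 109)
H(D, G) = G (H(D, G) = G + 0 = G)
u(U, S) = -6 + 2*(109 + U)/(74 + U) (u(U, S) = -6 + 2*((109 + U)/(74 + U)) = -6 + 2*(109 + U)/(74 + U))
-(u(H(-8, 13), t(-12)) + 17172) = -(2*(-113 - 2*13)/(74 + 13) + 17172) = -(2*(-113 - 26)/87 + 17172) = -(2*(1/87)*(-139) + 17172) = -(-278/87 + 17172) = -1*1493686/87 = -1493686/87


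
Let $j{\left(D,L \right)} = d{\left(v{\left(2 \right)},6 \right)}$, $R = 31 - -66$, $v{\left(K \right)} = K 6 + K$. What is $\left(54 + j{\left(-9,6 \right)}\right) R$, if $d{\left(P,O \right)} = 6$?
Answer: $5820$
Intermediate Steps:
$v{\left(K \right)} = 7 K$ ($v{\left(K \right)} = 6 K + K = 7 K$)
$R = 97$ ($R = 31 + 66 = 97$)
$j{\left(D,L \right)} = 6$
$\left(54 + j{\left(-9,6 \right)}\right) R = \left(54 + 6\right) 97 = 60 \cdot 97 = 5820$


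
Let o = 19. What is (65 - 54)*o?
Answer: 209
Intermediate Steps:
(65 - 54)*o = (65 - 54)*19 = 11*19 = 209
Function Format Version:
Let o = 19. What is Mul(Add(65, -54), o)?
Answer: 209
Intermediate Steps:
Mul(Add(65, -54), o) = Mul(Add(65, -54), 19) = Mul(11, 19) = 209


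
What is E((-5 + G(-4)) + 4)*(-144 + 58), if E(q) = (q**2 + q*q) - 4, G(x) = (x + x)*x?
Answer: -164948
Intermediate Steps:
G(x) = 2*x**2 (G(x) = (2*x)*x = 2*x**2)
E(q) = -4 + 2*q**2 (E(q) = (q**2 + q**2) - 4 = 2*q**2 - 4 = -4 + 2*q**2)
E((-5 + G(-4)) + 4)*(-144 + 58) = (-4 + 2*((-5 + 2*(-4)**2) + 4)**2)*(-144 + 58) = (-4 + 2*((-5 + 2*16) + 4)**2)*(-86) = (-4 + 2*((-5 + 32) + 4)**2)*(-86) = (-4 + 2*(27 + 4)**2)*(-86) = (-4 + 2*31**2)*(-86) = (-4 + 2*961)*(-86) = (-4 + 1922)*(-86) = 1918*(-86) = -164948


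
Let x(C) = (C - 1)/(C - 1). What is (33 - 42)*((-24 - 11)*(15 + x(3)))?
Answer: 5040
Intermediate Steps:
x(C) = 1 (x(C) = (-1 + C)/(-1 + C) = 1)
(33 - 42)*((-24 - 11)*(15 + x(3))) = (33 - 42)*((-24 - 11)*(15 + 1)) = -(-315)*16 = -9*(-560) = 5040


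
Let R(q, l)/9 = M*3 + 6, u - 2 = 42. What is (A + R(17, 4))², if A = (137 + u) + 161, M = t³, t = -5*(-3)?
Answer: 8376093441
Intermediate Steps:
t = 15
M = 3375 (M = 15³ = 3375)
u = 44 (u = 2 + 42 = 44)
A = 342 (A = (137 + 44) + 161 = 181 + 161 = 342)
R(q, l) = 91179 (R(q, l) = 9*(3375*3 + 6) = 9*(10125 + 6) = 9*10131 = 91179)
(A + R(17, 4))² = (342 + 91179)² = 91521² = 8376093441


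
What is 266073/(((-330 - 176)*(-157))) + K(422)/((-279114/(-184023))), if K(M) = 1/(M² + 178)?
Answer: 28654953354315/8555562911588 ≈ 3.3493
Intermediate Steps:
K(M) = 1/(178 + M²)
266073/(((-330 - 176)*(-157))) + K(422)/((-279114/(-184023))) = 266073/(((-330 - 176)*(-157))) + 1/((178 + 422²)*((-279114/(-184023)))) = 266073/((-506*(-157))) + 1/((178 + 178084)*((-279114*(-1/184023)))) = 266073/79442 + 1/(178262*(93038/61341)) = 266073*(1/79442) + (1/178262)*(61341/93038) = 266073/79442 + 8763/2369305708 = 28654953354315/8555562911588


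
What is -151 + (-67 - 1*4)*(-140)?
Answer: 9789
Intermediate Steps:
-151 + (-67 - 1*4)*(-140) = -151 + (-67 - 4)*(-140) = -151 - 71*(-140) = -151 + 9940 = 9789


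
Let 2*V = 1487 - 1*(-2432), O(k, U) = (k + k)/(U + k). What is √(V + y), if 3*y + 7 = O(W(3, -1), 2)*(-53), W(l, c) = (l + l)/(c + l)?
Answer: √1742370/30 ≈ 44.000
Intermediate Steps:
W(l, c) = 2*l/(c + l) (W(l, c) = (2*l)/(c + l) = 2*l/(c + l))
O(k, U) = 2*k/(U + k) (O(k, U) = (2*k)/(U + k) = 2*k/(U + k))
y = -353/15 (y = -7/3 + ((2*(2*3/(-1 + 3))/(2 + 2*3/(-1 + 3)))*(-53))/3 = -7/3 + ((2*(2*3/2)/(2 + 2*3/2))*(-53))/3 = -7/3 + ((2*(2*3*(½))/(2 + 2*3*(½)))*(-53))/3 = -7/3 + ((2*3/(2 + 3))*(-53))/3 = -7/3 + ((2*3/5)*(-53))/3 = -7/3 + ((2*3*(⅕))*(-53))/3 = -7/3 + ((6/5)*(-53))/3 = -7/3 + (⅓)*(-318/5) = -7/3 - 106/5 = -353/15 ≈ -23.533)
V = 3919/2 (V = (1487 - 1*(-2432))/2 = (1487 + 2432)/2 = (½)*3919 = 3919/2 ≈ 1959.5)
√(V + y) = √(3919/2 - 353/15) = √(58079/30) = √1742370/30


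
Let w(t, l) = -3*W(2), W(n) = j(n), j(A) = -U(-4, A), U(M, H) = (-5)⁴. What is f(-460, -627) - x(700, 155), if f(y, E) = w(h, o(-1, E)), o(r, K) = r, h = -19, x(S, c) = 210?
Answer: 1665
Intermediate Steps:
U(M, H) = 625
j(A) = -625 (j(A) = -1*625 = -625)
W(n) = -625
w(t, l) = 1875 (w(t, l) = -3*(-625) = 1875)
f(y, E) = 1875
f(-460, -627) - x(700, 155) = 1875 - 1*210 = 1875 - 210 = 1665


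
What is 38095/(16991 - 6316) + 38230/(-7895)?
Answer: -4293809/3371165 ≈ -1.2737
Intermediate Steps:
38095/(16991 - 6316) + 38230/(-7895) = 38095/10675 + 38230*(-1/7895) = 38095*(1/10675) - 7646/1579 = 7619/2135 - 7646/1579 = -4293809/3371165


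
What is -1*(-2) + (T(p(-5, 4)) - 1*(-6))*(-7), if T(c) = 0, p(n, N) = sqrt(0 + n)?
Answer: -40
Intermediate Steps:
p(n, N) = sqrt(n)
-1*(-2) + (T(p(-5, 4)) - 1*(-6))*(-7) = -1*(-2) + (0 - 1*(-6))*(-7) = 2 + (0 + 6)*(-7) = 2 + 6*(-7) = 2 - 42 = -40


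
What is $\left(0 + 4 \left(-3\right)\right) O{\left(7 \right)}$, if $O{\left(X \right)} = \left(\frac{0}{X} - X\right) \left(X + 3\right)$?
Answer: $840$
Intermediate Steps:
$O{\left(X \right)} = - X \left(3 + X\right)$ ($O{\left(X \right)} = \left(0 - X\right) \left(3 + X\right) = - X \left(3 + X\right)$)
$\left(0 + 4 \left(-3\right)\right) O{\left(7 \right)} = \left(0 + 4 \left(-3\right)\right) \left(\left(-1\right) 7 \left(3 + 7\right)\right) = \left(0 - 12\right) \left(\left(-1\right) 7 \cdot 10\right) = \left(-12\right) \left(-70\right) = 840$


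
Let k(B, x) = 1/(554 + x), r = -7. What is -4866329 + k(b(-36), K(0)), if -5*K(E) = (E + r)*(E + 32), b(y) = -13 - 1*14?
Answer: -14569789021/2994 ≈ -4.8663e+6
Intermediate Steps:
b(y) = -27 (b(y) = -13 - 14 = -27)
K(E) = -(-7 + E)*(32 + E)/5 (K(E) = -(E - 7)*(E + 32)/5 = -(-7 + E)*(32 + E)/5)
-4866329 + k(b(-36), K(0)) = -4866329 + 1/(554 + (224/5 - 5*0 - ⅕*0²)) = -4866329 + 1/(554 + (224/5 + 0 - ⅕*0)) = -4866329 + 1/(554 + (224/5 + 0 + 0)) = -4866329 + 1/(554 + 224/5) = -4866329 + 1/(2994/5) = -4866329 + 5/2994 = -14569789021/2994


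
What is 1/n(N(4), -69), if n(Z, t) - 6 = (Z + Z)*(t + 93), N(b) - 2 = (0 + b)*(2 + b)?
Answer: 1/1254 ≈ 0.00079745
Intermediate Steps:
N(b) = 2 + b*(2 + b) (N(b) = 2 + (0 + b)*(2 + b) = 2 + b*(2 + b))
n(Z, t) = 6 + 2*Z*(93 + t) (n(Z, t) = 6 + (Z + Z)*(t + 93) = 6 + (2*Z)*(93 + t) = 6 + 2*Z*(93 + t))
1/n(N(4), -69) = 1/(6 + 186*(2 + 4**2 + 2*4) + 2*(2 + 4**2 + 2*4)*(-69)) = 1/(6 + 186*(2 + 16 + 8) + 2*(2 + 16 + 8)*(-69)) = 1/(6 + 186*26 + 2*26*(-69)) = 1/(6 + 4836 - 3588) = 1/1254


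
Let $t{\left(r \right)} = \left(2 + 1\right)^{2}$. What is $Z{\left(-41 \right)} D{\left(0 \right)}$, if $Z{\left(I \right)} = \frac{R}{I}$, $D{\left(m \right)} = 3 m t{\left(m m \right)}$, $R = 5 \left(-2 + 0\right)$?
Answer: $0$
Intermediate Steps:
$t{\left(r \right)} = 9$ ($t{\left(r \right)} = 3^{2} = 9$)
$R = -10$ ($R = 5 \left(-2\right) = -10$)
$D{\left(m \right)} = 27 m$ ($D{\left(m \right)} = 3 m 9 = 27 m$)
$Z{\left(I \right)} = - \frac{10}{I}$
$Z{\left(-41 \right)} D{\left(0 \right)} = - \frac{10}{-41} \cdot 27 \cdot 0 = \left(-10\right) \left(- \frac{1}{41}\right) 0 = \frac{10}{41} \cdot 0 = 0$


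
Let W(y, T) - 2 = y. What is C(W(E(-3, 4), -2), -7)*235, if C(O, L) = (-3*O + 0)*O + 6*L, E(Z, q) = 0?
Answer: -12690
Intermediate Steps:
W(y, T) = 2 + y
C(O, L) = -3*O² + 6*L (C(O, L) = (-3*O)*O + 6*L = -3*O² + 6*L)
C(W(E(-3, 4), -2), -7)*235 = (-3*(2 + 0)² + 6*(-7))*235 = (-3*2² - 42)*235 = (-3*4 - 42)*235 = (-12 - 42)*235 = -54*235 = -12690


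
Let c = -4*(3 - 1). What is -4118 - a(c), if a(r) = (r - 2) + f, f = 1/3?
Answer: -12325/3 ≈ -4108.3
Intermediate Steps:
f = 1/3 ≈ 0.33333
c = -8 (c = -4*2 = -8)
a(r) = -5/3 + r (a(r) = (r - 2) + 1/3 = (-2 + r) + 1/3 = -5/3 + r)
-4118 - a(c) = -4118 - (-5/3 - 8) = -4118 - 1*(-29/3) = -4118 + 29/3 = -12325/3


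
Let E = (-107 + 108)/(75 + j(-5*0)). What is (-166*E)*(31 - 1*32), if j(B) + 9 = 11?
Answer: 166/77 ≈ 2.1558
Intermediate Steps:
j(B) = 2 (j(B) = -9 + 11 = 2)
E = 1/77 (E = (-107 + 108)/(75 + 2) = 1/77 ≈ 0.012987)
(-166*E)*(31 - 1*32) = (-166*1/77)*(31 - 1*32) = -166*(31 - 32)/77 = -166/77*(-1) = 166/77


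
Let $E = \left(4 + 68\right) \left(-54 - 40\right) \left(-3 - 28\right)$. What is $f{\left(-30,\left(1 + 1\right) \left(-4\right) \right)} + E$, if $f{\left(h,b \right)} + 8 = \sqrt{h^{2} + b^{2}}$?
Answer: $209800 + 2 \sqrt{241} \approx 2.0983 \cdot 10^{5}$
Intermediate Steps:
$f{\left(h,b \right)} = -8 + \sqrt{b^{2} + h^{2}}$ ($f{\left(h,b \right)} = -8 + \sqrt{h^{2} + b^{2}} = -8 + \sqrt{b^{2} + h^{2}}$)
$E = 209808$ ($E = 72 \left(\left(-94\right) \left(-31\right)\right) = 72 \cdot 2914 = 209808$)
$f{\left(-30,\left(1 + 1\right) \left(-4\right) \right)} + E = \left(-8 + \sqrt{\left(\left(1 + 1\right) \left(-4\right)\right)^{2} + \left(-30\right)^{2}}\right) + 209808 = \left(-8 + \sqrt{\left(2 \left(-4\right)\right)^{2} + 900}\right) + 209808 = \left(-8 + \sqrt{\left(-8\right)^{2} + 900}\right) + 209808 = \left(-8 + \sqrt{64 + 900}\right) + 209808 = \left(-8 + \sqrt{964}\right) + 209808 = \left(-8 + 2 \sqrt{241}\right) + 209808 = 209800 + 2 \sqrt{241}$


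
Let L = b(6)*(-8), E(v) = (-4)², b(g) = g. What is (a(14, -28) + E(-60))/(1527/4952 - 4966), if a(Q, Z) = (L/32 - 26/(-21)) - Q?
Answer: -180748/516392205 ≈ -0.00035002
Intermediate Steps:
E(v) = 16
L = -48 (L = 6*(-8) = -48)
a(Q, Z) = -11/42 - Q (a(Q, Z) = (-48/32 - 26/(-21)) - Q = (-48*1/32 - 26*(-1/21)) - Q = (-3/2 + 26/21) - Q = -11/42 - Q)
(a(14, -28) + E(-60))/(1527/4952 - 4966) = ((-11/42 - 1*14) + 16)/(1527/4952 - 4966) = ((-11/42 - 14) + 16)/(1527*(1/4952) - 4966) = (-599/42 + 16)/(1527/4952 - 4966) = 73/(42*(-24590105/4952)) = (73/42)*(-4952/24590105) = -180748/516392205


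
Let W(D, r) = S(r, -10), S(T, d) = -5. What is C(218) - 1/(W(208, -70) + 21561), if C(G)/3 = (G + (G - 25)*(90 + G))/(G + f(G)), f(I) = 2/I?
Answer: 140182065927/170745076 ≈ 821.00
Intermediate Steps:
W(D, r) = -5
C(G) = 3*(G + (-25 + G)*(90 + G))/(G + 2/G) (C(G) = 3*((G + (G - 25)*(90 + G))/(G + 2/G)) = 3*((G + (-25 + G)*(90 + G))/(G + 2/G)) = 3*(G + (-25 + G)*(90 + G))/(G + 2/G))
C(218) - 1/(W(208, -70) + 21561) = 3*218*(-2250 + 218² + 66*218)/(2 + 218²) - 1/(-5 + 21561) = 3*218*(-2250 + 47524 + 14388)/(2 + 47524) - 1/21556 = 3*218*59662/47526 - 1*1/21556 = 3*218*(1/47526)*59662 - 1/21556 = 6503158/7921 - 1/21556 = 140182065927/170745076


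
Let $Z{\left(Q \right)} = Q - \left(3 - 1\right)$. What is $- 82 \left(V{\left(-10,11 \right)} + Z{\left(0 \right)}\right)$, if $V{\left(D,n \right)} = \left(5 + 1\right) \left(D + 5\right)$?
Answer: $2624$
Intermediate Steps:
$V{\left(D,n \right)} = 30 + 6 D$ ($V{\left(D,n \right)} = 6 \left(5 + D\right) = 30 + 6 D$)
$Z{\left(Q \right)} = -2 + Q$ ($Z{\left(Q \right)} = Q - 2 = -2 + Q$)
$- 82 \left(V{\left(-10,11 \right)} + Z{\left(0 \right)}\right) = - 82 \left(\left(30 + 6 \left(-10\right)\right) + \left(-2 + 0\right)\right) = - 82 \left(\left(30 - 60\right) - 2\right) = - 82 \left(-30 - 2\right) = \left(-82\right) \left(-32\right) = 2624$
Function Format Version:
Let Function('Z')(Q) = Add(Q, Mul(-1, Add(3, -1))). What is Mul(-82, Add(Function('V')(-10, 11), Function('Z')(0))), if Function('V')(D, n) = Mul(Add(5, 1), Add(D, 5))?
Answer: 2624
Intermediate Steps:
Function('V')(D, n) = Add(30, Mul(6, D)) (Function('V')(D, n) = Mul(6, Add(5, D)) = Add(30, Mul(6, D)))
Function('Z')(Q) = Add(-2, Q) (Function('Z')(Q) = Add(Q, Mul(-1, 2)) = Add(Q, -2) = Add(-2, Q))
Mul(-82, Add(Function('V')(-10, 11), Function('Z')(0))) = Mul(-82, Add(Add(30, Mul(6, -10)), Add(-2, 0))) = Mul(-82, Add(Add(30, -60), -2)) = Mul(-82, Add(-30, -2)) = Mul(-82, -32) = 2624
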